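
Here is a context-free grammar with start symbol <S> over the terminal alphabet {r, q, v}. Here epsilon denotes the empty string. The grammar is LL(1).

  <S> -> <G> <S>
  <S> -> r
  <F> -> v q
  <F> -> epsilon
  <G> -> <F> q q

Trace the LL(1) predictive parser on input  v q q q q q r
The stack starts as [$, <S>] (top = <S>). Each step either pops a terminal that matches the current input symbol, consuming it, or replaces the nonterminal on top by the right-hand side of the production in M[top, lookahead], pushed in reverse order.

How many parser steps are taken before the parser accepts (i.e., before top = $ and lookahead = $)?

14

      Stack          Input            Action
   1  $ <S>          v q q q q q r $  expand <S> -> <G> <S>
   2  $ <S> <G>      v q q q q q r $  expand <G> -> <F> q q
   3  $ <S> q q <F>  v q q q q q r $  expand <F> -> v q
   4  $ <S> q q q v  v q q q q q r $  match v
   5  $ <S> q q q    q q q q q r $    match q
   6  $ <S> q q      q q q q r $      match q
   7  $ <S> q        q q q r $        match q
   8  $ <S>          q q r $          expand <S> -> <G> <S>
   9  $ <S> <G>      q q r $          expand <G> -> <F> q q
  10  $ <S> q q <F>  q q r $          expand <F> -> epsilon
  11  $ <S> q q      q q r $          match q
  12  $ <S> q        q r $            match q
  13  $ <S>          r $              expand <S> -> r
  14  $ r            r $              match r
Accept reached after 14 steps.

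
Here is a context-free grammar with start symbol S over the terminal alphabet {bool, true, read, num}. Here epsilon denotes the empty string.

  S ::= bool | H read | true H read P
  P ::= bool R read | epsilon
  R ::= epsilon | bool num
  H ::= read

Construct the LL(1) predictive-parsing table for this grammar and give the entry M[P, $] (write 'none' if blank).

P ::= epsilon

FIRST(P) = {epsilon, bool}
FIRST(R) = {epsilon, bool}
FIRST(H) = {read}
FIRST(S) = {bool, read, true}  (via H read)
FOLLOW(S) includes $ since S is the start symbol.
FOLLOW(S): S appears on no right-hand side. Thus FOLLOW(S) = {$}.
FOLLOW(P): in S::=true H read P, the suffix after P is empty, so FOLLOW(P) ⊇ FOLLOW(S) = {$}. Thus FOLLOW(P) = {$}.
For P ::= bool R read: FIRST(bool R read) = {bool}, so it goes in M[P, t] for t ∈ {bool}.
For P ::= epsilon: FIRST(epsilon) = {epsilon}, so it goes in M[P, t] for t ∈ {}; since epsilon ∈ FIRST, also for every t ∈ FOLLOW(P) = {$}.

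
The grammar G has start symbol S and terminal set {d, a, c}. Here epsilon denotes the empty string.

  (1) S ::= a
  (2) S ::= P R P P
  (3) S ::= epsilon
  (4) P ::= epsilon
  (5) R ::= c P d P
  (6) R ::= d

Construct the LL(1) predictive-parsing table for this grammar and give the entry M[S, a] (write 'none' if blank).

S ::= a

FIRST(P): from P::=epsilon we get {epsilon}. So FIRST(P) = {epsilon}.
FIRST(R): from R::=c P d P we get {c}; from R::=d we get {d}. So FIRST(R) = {c, d}.
FIRST(S): from S::=a we get {a}; from S::=P R P P we get {c, d}; from S::=epsilon we get {epsilon}. So FIRST(S) = {epsilon, a, c, d}.
FOLLOW(S) includes $ since S is the start symbol.
FOLLOW(S): S appears on no right-hand side. Thus FOLLOW(S) = {$}.
For S ::= a: FIRST(a) = {a}, so it goes in M[S, t] for t ∈ {a}.
For S ::= P R P P: FIRST(P R P P) = {c, d}, so it goes in M[S, t] for t ∈ {c, d}.
For S ::= epsilon: FIRST(epsilon) = {epsilon}, so it goes in M[S, t] for t ∈ {}; since epsilon ∈ FIRST, also for every t ∈ FOLLOW(S) = {$}.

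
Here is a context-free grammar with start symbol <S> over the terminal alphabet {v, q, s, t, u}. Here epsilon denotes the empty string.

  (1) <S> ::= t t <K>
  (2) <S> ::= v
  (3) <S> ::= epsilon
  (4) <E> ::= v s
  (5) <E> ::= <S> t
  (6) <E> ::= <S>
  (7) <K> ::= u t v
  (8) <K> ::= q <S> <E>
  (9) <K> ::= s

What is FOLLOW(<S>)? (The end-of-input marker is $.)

FIRST(<S>): from <S>::=t t <K> we get {t}; from <S>::=v we get {v}; from <S>::=epsilon we get {epsilon}. So FIRST(<S>) = {epsilon, t, v}.
FIRST(<K>): from <K>::=u t v we get {u}; from <K>::=q <S> <E> we get {q}; from <K>::=s we get {s}. So FIRST(<K>) = {q, s, u}.
FIRST(<E>): from <E>::=v s we get {v}; from <E>::=<S> t we get {t, v}; from <E>::=<S> we get {epsilon, t, v}. So FIRST(<E>) = {epsilon, t, v}.
FOLLOW(<S>) includes $ since <S> is the start symbol.
FOLLOW(<S>): in <E>::=<S> t, <S> is followed by t with FIRST {t}; in <E>::=<S>, the suffix after <S> is empty, so FOLLOW(<S>) ⊇ FOLLOW(<E>) = {$, t, v}; in <K>::=q <S> <E>, <S> is followed by <E> with FIRST {epsilon, t, v}; in <K>::=q <S> <E>, the suffix after <S> is nullable, so FOLLOW(<S>) ⊇ FOLLOW(<K>) = {$, t, v}. Thus FOLLOW(<S>) = {$, t, v}.
FOLLOW(<K>): in <S>::=t t <K>, the suffix after <K> is empty, so FOLLOW(<K>) ⊇ FOLLOW(<S>) = {$, t, v}. Thus FOLLOW(<K>) = {$, t, v}.
FOLLOW(<E>): in <K>::=q <S> <E>, the suffix after <E> is empty, so FOLLOW(<E>) ⊇ FOLLOW(<K>) = {$, t, v}. Thus FOLLOW(<E>) = {$, t, v}.

{$, t, v}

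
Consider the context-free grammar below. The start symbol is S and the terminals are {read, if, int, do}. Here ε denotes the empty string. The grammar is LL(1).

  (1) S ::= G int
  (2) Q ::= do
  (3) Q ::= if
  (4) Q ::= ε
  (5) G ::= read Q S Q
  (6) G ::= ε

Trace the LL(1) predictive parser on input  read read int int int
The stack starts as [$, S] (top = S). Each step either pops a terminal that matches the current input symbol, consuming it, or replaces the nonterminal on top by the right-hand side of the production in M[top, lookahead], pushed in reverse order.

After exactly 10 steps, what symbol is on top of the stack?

int

      Stack                   Input                    Action
   1  $ S                     read read int int int $  expand S ::= G int
   2  $ int G                 read read int int int $  expand G ::= read Q S Q
   3  $ int Q S Q read        read read int int int $  match read
   4  $ int Q S Q             read int int int $       expand Q ::= ε
   5  $ int Q S               read int int int $       expand S ::= G int
   6  $ int Q int G           read int int int $       expand G ::= read Q S Q
   7  $ int Q int Q S Q read  read int int int $       match read
   8  $ int Q int Q S Q       int int int $            expand Q ::= ε
   9  $ int Q int Q S         int int int $            expand S ::= G int
  10  $ int Q int Q int G     int int int $            expand G ::= ε
Stack after step 10: $ int Q int Q int (top = int).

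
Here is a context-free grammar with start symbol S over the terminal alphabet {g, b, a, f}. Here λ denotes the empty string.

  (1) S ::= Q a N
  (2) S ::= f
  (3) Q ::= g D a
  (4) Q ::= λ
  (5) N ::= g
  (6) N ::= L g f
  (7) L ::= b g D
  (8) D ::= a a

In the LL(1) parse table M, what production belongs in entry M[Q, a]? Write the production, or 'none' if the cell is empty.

FIRST(Q) = {λ, g}
FIRST(L) = {b}
FIRST(D) = {a}
FIRST(S) = {a, f, g}  (via Q a N)
FIRST(N) = {b, g}  (via L g f)
FOLLOW(S) includes $ since S is the start symbol.
FOLLOW(Q): in S::=Q a N, Q is followed by a N with FIRST {a}. Thus FOLLOW(Q) = {a}.
For Q ::= g D a: FIRST(g D a) = {g}, so it goes in M[Q, t] for t ∈ {g}.
For Q ::= λ: FIRST(λ) = {λ}, so it goes in M[Q, t] for t ∈ {}; since λ ∈ FIRST, also for every t ∈ FOLLOW(Q) = {a}.

Q ::= λ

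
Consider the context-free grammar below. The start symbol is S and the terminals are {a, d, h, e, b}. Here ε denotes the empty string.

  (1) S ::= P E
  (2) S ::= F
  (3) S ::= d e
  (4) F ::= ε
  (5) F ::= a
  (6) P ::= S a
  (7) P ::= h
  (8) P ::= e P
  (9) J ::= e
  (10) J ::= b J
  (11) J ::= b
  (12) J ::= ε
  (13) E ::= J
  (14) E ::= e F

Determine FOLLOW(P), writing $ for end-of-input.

FIRST(F): from F::=ε we get {ε}; from F::=a we get {a}. So FIRST(F) = {ε, a}.
FIRST(J): from J::=e we get {e}; from J::=b J we get {b}; from J::=b we get {b}; from J::=ε we get {ε}. So FIRST(J) = {ε, b, e}.
FIRST(E): from E::=J we get {ε, b, e}; from E::=e F we get {e}. So FIRST(E) = {ε, b, e}.
FIRST(S): from S::=P E we get {a, d, e, h}; from S::=F we get {ε, a}; from S::=d e we get {d}. So FIRST(S) = {ε, a, d, e, h}.
FIRST(P): from P::=S a we get {a, d, e, h}; from P::=h we get {h}; from P::=e P we get {e}. So FIRST(P) = {a, d, e, h}.
FOLLOW(S) includes $ since S is the start symbol.
FOLLOW(S): in P::=S a, S is followed by a with FIRST {a}. Thus FOLLOW(S) = {$, a}.
FOLLOW(P): in S::=P E, P is followed by E with FIRST {ε, b, e}; in S::=P E, the suffix after P is nullable, so FOLLOW(P) ⊇ FOLLOW(S) = {$, a}; in P::=e P, the suffix after P is empty (adds nothing new). Thus FOLLOW(P) = {$, a, b, e}.
FOLLOW(E): in S::=P E, the suffix after E is empty, so FOLLOW(E) ⊇ FOLLOW(S) = {$, a}. Thus FOLLOW(E) = {$, a}.
FOLLOW(F): in S::=F, the suffix after F is empty, so FOLLOW(F) ⊇ FOLLOW(S) = {$, a}; in E::=e F, the suffix after F is empty, so FOLLOW(F) ⊇ FOLLOW(E) = {$, a}. Thus FOLLOW(F) = {$, a}.
FOLLOW(J): in J::=b J, the suffix after J is empty (adds nothing new); in E::=J, the suffix after J is empty, so FOLLOW(J) ⊇ FOLLOW(E) = {$, a}. Thus FOLLOW(J) = {$, a}.

{$, a, b, e}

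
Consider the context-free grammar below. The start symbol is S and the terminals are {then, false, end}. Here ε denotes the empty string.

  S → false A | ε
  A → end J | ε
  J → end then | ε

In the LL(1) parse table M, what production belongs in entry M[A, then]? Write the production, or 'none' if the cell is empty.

FIRST(S) = {ε, false}
FIRST(A) = {ε, end}
FIRST(J) = {ε, end}
FOLLOW(S) includes $ since S is the start symbol.
FOLLOW(S): S appears on no right-hand side. Thus FOLLOW(S) = {$}.
FOLLOW(A): in S→false A, the suffix after A is empty, so FOLLOW(A) ⊇ FOLLOW(S) = {$}. Thus FOLLOW(A) = {$}.
For A → end J: FIRST(end J) = {end}, so it goes in M[A, t] for t ∈ {end}.
For A → ε: FIRST(ε) = {ε}, so it goes in M[A, t] for t ∈ {}; since ε ∈ FIRST, also for every t ∈ FOLLOW(A) = {$}.
None of these place a production in M[A, then].

none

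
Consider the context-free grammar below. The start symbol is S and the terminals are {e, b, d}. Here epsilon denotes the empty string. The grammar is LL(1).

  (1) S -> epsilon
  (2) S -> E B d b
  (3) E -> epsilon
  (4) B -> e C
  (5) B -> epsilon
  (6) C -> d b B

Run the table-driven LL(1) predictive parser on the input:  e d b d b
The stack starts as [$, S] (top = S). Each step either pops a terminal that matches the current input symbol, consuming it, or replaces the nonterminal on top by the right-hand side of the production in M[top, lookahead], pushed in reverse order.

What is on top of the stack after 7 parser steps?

step 1: stack=$ S  input=e d b d b $  — expand S -> E B d b
step 2: stack=$ b d B E  input=e d b d b $  — expand E -> epsilon
step 3: stack=$ b d B  input=e d b d b $  — expand B -> e C
step 4: stack=$ b d C e  input=e d b d b $  — match e
step 5: stack=$ b d C  input=d b d b $  — expand C -> d b B
step 6: stack=$ b d B b d  input=d b d b $  — match d
step 7: stack=$ b d B b  input=b d b $  — match b
Stack after step 7: $ b d B (top = B).

B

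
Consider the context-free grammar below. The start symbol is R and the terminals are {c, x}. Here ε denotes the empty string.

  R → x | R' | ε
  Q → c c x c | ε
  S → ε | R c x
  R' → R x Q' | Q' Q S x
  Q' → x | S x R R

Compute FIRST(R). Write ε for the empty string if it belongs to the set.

{ε, c, x}

FIRST(Q) = {ε, c}
FIRST(R) = {ε, c, x}  (via R')
FIRST(S) = {ε, c, x}  (via R c x)
FIRST(Q') = {c, x}  (via S x R R)
FIRST(R') = {c, x}  (via R x Q', Q' Q S x)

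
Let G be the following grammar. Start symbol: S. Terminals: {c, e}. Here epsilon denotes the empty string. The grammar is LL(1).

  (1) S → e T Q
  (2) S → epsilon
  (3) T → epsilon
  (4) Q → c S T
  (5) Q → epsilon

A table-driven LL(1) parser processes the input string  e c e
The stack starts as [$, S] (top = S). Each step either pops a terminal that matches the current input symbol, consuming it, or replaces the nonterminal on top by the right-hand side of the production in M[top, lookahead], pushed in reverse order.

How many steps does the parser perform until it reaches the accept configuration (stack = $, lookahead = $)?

      Stack      Input    Action
   1  $ S        e c e $  expand S → e T Q
   2  $ Q T e    e c e $  match e
   3  $ Q T      c e $    expand T → epsilon
   4  $ Q        c e $    expand Q → c S T
   5  $ T S c    c e $    match c
   6  $ T S      e $      expand S → e T Q
   7  $ T Q T e  e $      match e
   8  $ T Q T    $        expand T → epsilon
   9  $ T Q      $        expand Q → epsilon
  10  $ T        $        expand T → epsilon
Accept reached after 10 steps.

10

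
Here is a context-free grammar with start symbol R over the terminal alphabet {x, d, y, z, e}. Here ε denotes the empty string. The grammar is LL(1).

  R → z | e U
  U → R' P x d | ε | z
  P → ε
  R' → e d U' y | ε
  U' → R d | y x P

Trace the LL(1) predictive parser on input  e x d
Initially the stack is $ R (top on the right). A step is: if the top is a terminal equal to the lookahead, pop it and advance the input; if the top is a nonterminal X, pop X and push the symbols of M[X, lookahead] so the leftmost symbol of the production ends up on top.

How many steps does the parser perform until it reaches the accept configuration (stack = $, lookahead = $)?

     Stack       Input    Action
  1  $ R         e x d $  expand R → e U
  2  $ U e       e x d $  match e
  3  $ U         x d $    expand U → R' P x d
  4  $ d x P R'  x d $    expand R' → ε
  5  $ d x P     x d $    expand P → ε
  6  $ d x       x d $    match x
  7  $ d         d $      match d
Accept reached after 7 steps.

7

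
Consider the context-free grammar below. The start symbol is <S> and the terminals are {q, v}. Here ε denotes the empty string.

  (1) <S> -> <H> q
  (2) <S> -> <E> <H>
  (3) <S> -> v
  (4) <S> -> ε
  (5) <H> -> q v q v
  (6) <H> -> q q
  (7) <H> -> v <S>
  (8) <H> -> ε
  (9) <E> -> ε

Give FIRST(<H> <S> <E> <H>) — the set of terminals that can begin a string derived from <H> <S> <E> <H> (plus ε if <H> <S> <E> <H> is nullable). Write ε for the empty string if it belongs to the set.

{ε, q, v}

FIRST(<H>): from <H>->q v q v we get {q}; from <H>->q q we get {q}; from <H>->v <S> we get {v}; from <H>->ε we get {ε}. So FIRST(<H>) = {ε, q, v}.
FIRST(<E>): from <E>->ε we get {ε}. So FIRST(<E>) = {ε}.
FIRST(<S>): from <S>-><H> q we get {q, v}; from <S>-><E> <H> we get {ε, q, v}; from <S>->v we get {v}; from <S>->ε we get {ε}. So FIRST(<S>) = {ε, q, v}.
FIRST(<H> <S> <E> <H>): take FIRST of each symbol in turn, carrying on past any symbol whose FIRST contains ε; result {ε, q, v}.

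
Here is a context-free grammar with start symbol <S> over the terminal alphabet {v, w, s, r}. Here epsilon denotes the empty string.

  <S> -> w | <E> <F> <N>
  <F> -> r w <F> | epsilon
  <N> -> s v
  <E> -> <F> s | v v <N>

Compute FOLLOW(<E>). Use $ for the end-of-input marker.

FIRST(<F>): from <F>->r w <F> we get {r}; from <F>->epsilon we get {epsilon}. So FIRST(<F>) = {epsilon, r}.
FIRST(<N>): from <N>->s v we get {s}. So FIRST(<N>) = {s}.
FIRST(<E>): from <E>-><F> s we get {r, s}; from <E>->v v <N> we get {v}. So FIRST(<E>) = {r, s, v}.
FIRST(<S>): from <S>->w we get {w}; from <S>-><E> <F> <N> we get {r, s, v}. So FIRST(<S>) = {r, s, v, w}.
FOLLOW(<S>) includes $ since <S> is the start symbol.
FOLLOW(<S>): <S> appears on no right-hand side. Thus FOLLOW(<S>) = {$}.
FOLLOW(<F>): in <S>-><E> <F> <N>, <F> is followed by <N> with FIRST {s}; in <F>->r w <F>, the suffix after <F> is empty (adds nothing new); in <E>-><F> s, <F> is followed by s with FIRST {s}. Thus FOLLOW(<F>) = {s}.
FOLLOW(<E>): in <S>-><E> <F> <N>, <E> is followed by <F> <N> with FIRST {r, s}. Thus FOLLOW(<E>) = {r, s}.
FOLLOW(<N>): in <S>-><E> <F> <N>, the suffix after <N> is empty, so FOLLOW(<N>) ⊇ FOLLOW(<S>) = {$}; in <E>->v v <N>, the suffix after <N> is empty, so FOLLOW(<N>) ⊇ FOLLOW(<E>) = {r, s}. Thus FOLLOW(<N>) = {$, r, s}.

{r, s}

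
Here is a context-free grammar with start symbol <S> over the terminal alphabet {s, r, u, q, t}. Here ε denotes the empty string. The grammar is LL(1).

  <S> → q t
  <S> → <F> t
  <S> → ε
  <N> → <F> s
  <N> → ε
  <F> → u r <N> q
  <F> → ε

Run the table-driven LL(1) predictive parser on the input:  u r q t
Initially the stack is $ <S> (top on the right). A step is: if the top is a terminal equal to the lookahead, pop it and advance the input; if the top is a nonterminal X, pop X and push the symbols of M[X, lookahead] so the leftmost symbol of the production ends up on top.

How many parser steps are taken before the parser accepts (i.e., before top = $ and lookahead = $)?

step 1: stack=$ <S>  input=u r q t $  — expand <S> → <F> t
step 2: stack=$ t <F>  input=u r q t $  — expand <F> → u r <N> q
step 3: stack=$ t q <N> r u  input=u r q t $  — match u
step 4: stack=$ t q <N> r  input=r q t $  — match r
step 5: stack=$ t q <N>  input=q t $  — expand <N> → ε
step 6: stack=$ t q  input=q t $  — match q
step 7: stack=$ t  input=t $  — match t
Accept reached after 7 steps.

7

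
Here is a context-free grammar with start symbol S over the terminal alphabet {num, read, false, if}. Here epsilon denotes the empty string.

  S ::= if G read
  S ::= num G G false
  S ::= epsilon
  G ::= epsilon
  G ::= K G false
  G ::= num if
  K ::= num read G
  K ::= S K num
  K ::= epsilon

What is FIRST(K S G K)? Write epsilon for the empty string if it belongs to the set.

{epsilon, false, if, num}

FIRST(S): from S::=if G read we get {if}; from S::=num G G false we get {num}; from S::=epsilon we get {epsilon}. So FIRST(S) = {epsilon, if, num}.
FIRST(K): from K::=num read G we get {num}; from K::=S K num we get {if, num}; from K::=epsilon we get {epsilon}. So FIRST(K) = {epsilon, if, num}.
FIRST(G): from G::=epsilon we get {epsilon}; from G::=K G false we get {false, if, num}; from G::=num if we get {num}. So FIRST(G) = {epsilon, false, if, num}.
FIRST(K S G K): take FIRST of each symbol in turn, carrying on past any symbol whose FIRST contains epsilon; result {epsilon, false, if, num}.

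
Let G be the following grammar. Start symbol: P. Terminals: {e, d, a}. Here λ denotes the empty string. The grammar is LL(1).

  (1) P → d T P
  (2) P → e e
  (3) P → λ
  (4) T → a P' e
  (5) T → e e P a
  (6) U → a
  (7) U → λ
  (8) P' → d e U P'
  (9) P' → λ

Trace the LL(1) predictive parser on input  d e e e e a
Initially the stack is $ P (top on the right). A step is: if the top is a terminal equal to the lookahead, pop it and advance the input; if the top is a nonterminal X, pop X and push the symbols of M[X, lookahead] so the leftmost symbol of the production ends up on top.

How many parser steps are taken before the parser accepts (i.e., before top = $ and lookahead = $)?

10

      Stack        Input          Action
   1  $ P          d e e e e a $  expand P → d T P
   2  $ P T d      d e e e e a $  match d
   3  $ P T        e e e e a $    expand T → e e P a
   4  $ P a P e e  e e e e a $    match e
   5  $ P a P e    e e e a $      match e
   6  $ P a P      e e a $        expand P → e e
   7  $ P a e e    e e a $        match e
   8  $ P a e      e a $          match e
   9  $ P a        a $            match a
  10  $ P          $              expand P → λ
Accept reached after 10 steps.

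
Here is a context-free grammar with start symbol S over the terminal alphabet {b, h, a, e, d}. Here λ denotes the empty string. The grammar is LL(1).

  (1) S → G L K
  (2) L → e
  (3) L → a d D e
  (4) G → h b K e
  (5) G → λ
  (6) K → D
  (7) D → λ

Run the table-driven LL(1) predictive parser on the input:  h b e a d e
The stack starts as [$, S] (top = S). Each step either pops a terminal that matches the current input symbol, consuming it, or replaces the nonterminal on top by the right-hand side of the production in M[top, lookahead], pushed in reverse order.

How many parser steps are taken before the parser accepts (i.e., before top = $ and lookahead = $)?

14

step 1: stack=$ S  input=h b e a d e $  — expand S → G L K
step 2: stack=$ K L G  input=h b e a d e $  — expand G → h b K e
step 3: stack=$ K L e K b h  input=h b e a d e $  — match h
step 4: stack=$ K L e K b  input=b e a d e $  — match b
step 5: stack=$ K L e K  input=e a d e $  — expand K → D
step 6: stack=$ K L e D  input=e a d e $  — expand D → λ
step 7: stack=$ K L e  input=e a d e $  — match e
step 8: stack=$ K L  input=a d e $  — expand L → a d D e
step 9: stack=$ K e D d a  input=a d e $  — match a
step 10: stack=$ K e D d  input=d e $  — match d
step 11: stack=$ K e D  input=e $  — expand D → λ
step 12: stack=$ K e  input=e $  — match e
step 13: stack=$ K  input=$  — expand K → D
step 14: stack=$ D  input=$  — expand D → λ
Accept reached after 14 steps.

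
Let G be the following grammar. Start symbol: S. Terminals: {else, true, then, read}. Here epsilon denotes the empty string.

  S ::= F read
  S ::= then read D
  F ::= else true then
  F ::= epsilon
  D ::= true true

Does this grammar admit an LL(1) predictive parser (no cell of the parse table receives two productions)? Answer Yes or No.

FIRST(S) = {else, read, then}
FIRST(F) = {epsilon, else}
FIRST(D) = {true}
FOLLOW(S) = {$}
FOLLOW(F) = {read}
FOLLOW(D) = {$}
Each cell of M receives at most one production.

Yes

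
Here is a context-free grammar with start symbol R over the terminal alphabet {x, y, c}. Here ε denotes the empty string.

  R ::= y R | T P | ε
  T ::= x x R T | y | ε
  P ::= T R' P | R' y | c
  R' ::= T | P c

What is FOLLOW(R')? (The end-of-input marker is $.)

{c, x, y}

FIRST(T) = {ε, x, y}
FIRST(R) = {ε, c, x, y}  (via T P)
FIRST(P) = {c, x, y}  (via T R' P, R' y)
FIRST(R') = {ε, c, x, y}  (via T, P c)
FOLLOW(R) includes $ since R is the start symbol.
FOLLOW(R'): in P::=T R' P, R' is followed by P with FIRST {c, x, y}; in P::=R' y, R' is followed by y with FIRST {y}. Thus FOLLOW(R') = {c, x, y}.
FOLLOW(T): in R::=T P, T is followed by P with FIRST {c, x, y}; in T::=x x R T, the suffix after T is empty (adds nothing new); in P::=T R' P, T is followed by R' P with FIRST {c, x, y}; in R'::=T, the suffix after T is empty, so FOLLOW(T) ⊇ FOLLOW(R') = {c, x, y}. Thus FOLLOW(T) = {c, x, y}.
FOLLOW(R): in R::=y R, the suffix after R is empty (adds nothing new); in T::=x x R T, R is followed by T with FIRST {ε, x, y}; in T::=x x R T, the suffix after R is nullable, so FOLLOW(R) ⊇ FOLLOW(T) = {c, x, y}. Thus FOLLOW(R) = {$, c, x, y}.
FOLLOW(P): in R::=T P, the suffix after P is empty, so FOLLOW(P) ⊇ FOLLOW(R) = {$, c, x, y}; in P::=T R' P, the suffix after P is empty (adds nothing new); in R'::=P c, P is followed by c with FIRST {c}. Thus FOLLOW(P) = {$, c, x, y}.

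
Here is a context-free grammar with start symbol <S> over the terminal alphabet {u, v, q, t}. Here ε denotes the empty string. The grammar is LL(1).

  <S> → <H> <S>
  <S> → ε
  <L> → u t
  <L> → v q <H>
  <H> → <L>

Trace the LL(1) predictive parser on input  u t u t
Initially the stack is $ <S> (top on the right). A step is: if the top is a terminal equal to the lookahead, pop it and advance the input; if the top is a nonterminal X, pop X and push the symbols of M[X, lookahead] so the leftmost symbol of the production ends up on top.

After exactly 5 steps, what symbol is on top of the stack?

<S>

step 1: stack=$ <S>  input=u t u t $  — expand <S> → <H> <S>
step 2: stack=$ <S> <H>  input=u t u t $  — expand <H> → <L>
step 3: stack=$ <S> <L>  input=u t u t $  — expand <L> → u t
step 4: stack=$ <S> t u  input=u t u t $  — match u
step 5: stack=$ <S> t  input=t u t $  — match t
Stack after step 5: $ <S> (top = <S>).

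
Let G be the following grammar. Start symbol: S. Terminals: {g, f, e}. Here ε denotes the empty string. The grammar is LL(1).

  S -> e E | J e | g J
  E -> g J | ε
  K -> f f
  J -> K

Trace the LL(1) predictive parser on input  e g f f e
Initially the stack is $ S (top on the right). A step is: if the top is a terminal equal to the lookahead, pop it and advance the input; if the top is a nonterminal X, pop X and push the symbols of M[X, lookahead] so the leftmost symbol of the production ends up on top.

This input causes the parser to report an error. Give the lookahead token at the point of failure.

e

step 1: stack=$ S  input=e g f f e $  — expand S -> e E
step 2: stack=$ E e  input=e g f f e $  — match e
step 3: stack=$ E  input=g f f e $  — expand E -> g J
step 4: stack=$ J g  input=g f f e $  — match g
step 5: stack=$ J  input=f f e $  — expand J -> K
step 6: stack=$ K  input=f f e $  — expand K -> f f
step 7: stack=$ f f  input=f f e $  — match f
step 8: stack=$ f  input=f e $  — match f
step 9: stack=$  input=e $  — error: stack empty but input remains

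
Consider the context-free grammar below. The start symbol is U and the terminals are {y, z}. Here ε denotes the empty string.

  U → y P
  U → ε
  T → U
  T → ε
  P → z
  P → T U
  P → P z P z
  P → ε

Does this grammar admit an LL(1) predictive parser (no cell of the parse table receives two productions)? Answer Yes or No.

FIRST(U) = {ε, y}
FIRST(T) = {ε, y}
FIRST(P) = {ε, y, z}
FOLLOW(U) = {$, y, z}
FOLLOW(T) = {$, y, z}
FOLLOW(P) = {$, y, z}
Cell M[P, $] receives both P → T U and P → ε — the grammar is not LL(1).

No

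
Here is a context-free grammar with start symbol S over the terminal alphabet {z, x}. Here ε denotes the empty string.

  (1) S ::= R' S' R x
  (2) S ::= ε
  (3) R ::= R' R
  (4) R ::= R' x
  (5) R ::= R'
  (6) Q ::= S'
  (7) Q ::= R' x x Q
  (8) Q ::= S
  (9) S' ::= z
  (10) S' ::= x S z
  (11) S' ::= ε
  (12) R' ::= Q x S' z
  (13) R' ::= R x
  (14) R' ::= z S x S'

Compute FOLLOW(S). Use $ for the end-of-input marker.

{$, x, z}

FIRST(S') = {ε, x, z}
FIRST(S) = {ε, x, z}  (via R' S' R x)
FIRST(R) = {x, z}  (via R' R, R' x, R')
FIRST(Q) = {ε, x, z}  (via S', R' x x Q, S)
FIRST(R') = {x, z}  (via Q x S' z, R x)
FOLLOW(S) includes $ since S is the start symbol.
FOLLOW(R): in S::=R' S' R x, R is followed by x with FIRST {x}; in R::=R' R, the suffix after R is empty (adds nothing new); in R'::=R x, R is followed by x with FIRST {x}. Thus FOLLOW(R) = {x}.
FOLLOW(Q): in Q::=R' x x Q, the suffix after Q is empty (adds nothing new); in R'::=Q x S' z, Q is followed by x S' z with FIRST {x}. Thus FOLLOW(Q) = {x}.
FOLLOW(S): in Q::=S, the suffix after S is empty, so FOLLOW(S) ⊇ FOLLOW(Q) = {x}; in S'::=x S z, S is followed by z with FIRST {z}; in R'::=z S x S', S is followed by x S' with FIRST {x}. Thus FOLLOW(S) = {$, x, z}.
FOLLOW(R'): in S::=R' S' R x, R' is followed by S' R x with FIRST {x, z}; in R::=R' R, R' is followed by R with FIRST {x, z}; in R::=R' x, R' is followed by x with FIRST {x}; in R::=R', the suffix after R' is empty, so FOLLOW(R') ⊇ FOLLOW(R) = {x}; in Q::=R' x x Q, R' is followed by x x Q with FIRST {x}. Thus FOLLOW(R') = {x, z}.
FOLLOW(S'): in S::=R' S' R x, S' is followed by R x with FIRST {x, z}; in Q::=S', the suffix after S' is empty, so FOLLOW(S') ⊇ FOLLOW(Q) = {x}; in R'::=Q x S' z, S' is followed by z with FIRST {z}; in R'::=z S x S', the suffix after S' is empty, so FOLLOW(S') ⊇ FOLLOW(R') = {x, z}. Thus FOLLOW(S') = {x, z}.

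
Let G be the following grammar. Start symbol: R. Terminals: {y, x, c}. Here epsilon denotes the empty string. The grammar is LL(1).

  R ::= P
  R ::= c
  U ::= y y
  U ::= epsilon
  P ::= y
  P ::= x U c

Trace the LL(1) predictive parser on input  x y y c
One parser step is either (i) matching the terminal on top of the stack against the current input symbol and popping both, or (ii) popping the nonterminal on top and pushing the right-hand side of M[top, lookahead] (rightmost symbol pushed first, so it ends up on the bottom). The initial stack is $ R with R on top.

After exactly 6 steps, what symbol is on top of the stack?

step 1: stack=$ R  input=x y y c $  — expand R ::= P
step 2: stack=$ P  input=x y y c $  — expand P ::= x U c
step 3: stack=$ c U x  input=x y y c $  — match x
step 4: stack=$ c U  input=y y c $  — expand U ::= y y
step 5: stack=$ c y y  input=y y c $  — match y
step 6: stack=$ c y  input=y c $  — match y
Stack after step 6: $ c (top = c).

c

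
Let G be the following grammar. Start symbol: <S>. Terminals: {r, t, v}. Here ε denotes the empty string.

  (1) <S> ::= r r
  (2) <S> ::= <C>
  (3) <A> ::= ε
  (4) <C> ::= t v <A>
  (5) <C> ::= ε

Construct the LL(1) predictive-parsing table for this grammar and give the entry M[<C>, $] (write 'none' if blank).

<C> ::= ε

FIRST(<A>) = {ε}
FIRST(<C>) = {ε, t}
FIRST(<S>) = {ε, r, t}  (via <C>)
FOLLOW(<S>) includes $ since <S> is the start symbol.
FOLLOW(<S>): <S> appears on no right-hand side. Thus FOLLOW(<S>) = {$}.
FOLLOW(<C>): in <S>::=<C>, the suffix after <C> is empty, so FOLLOW(<C>) ⊇ FOLLOW(<S>) = {$}. Thus FOLLOW(<C>) = {$}.
For <C> ::= t v <A>: FIRST(t v <A>) = {t}, so it goes in M[<C>, t] for t ∈ {t}.
For <C> ::= ε: FIRST(ε) = {ε}, so it goes in M[<C>, t] for t ∈ {}; since ε ∈ FIRST, also for every t ∈ FOLLOW(<C>) = {$}.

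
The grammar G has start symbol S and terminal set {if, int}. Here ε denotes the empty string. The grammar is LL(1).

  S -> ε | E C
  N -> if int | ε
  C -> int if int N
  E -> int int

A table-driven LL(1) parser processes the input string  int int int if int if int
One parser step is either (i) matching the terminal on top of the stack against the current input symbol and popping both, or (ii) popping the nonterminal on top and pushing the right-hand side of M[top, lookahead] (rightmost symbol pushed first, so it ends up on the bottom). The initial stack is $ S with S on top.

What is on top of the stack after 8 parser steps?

N

     Stack           Input                        Action
  1  $ S             int int int if int if int $  expand S -> E C
  2  $ C E           int int int if int if int $  expand E -> int int
  3  $ C int int     int int int if int if int $  match int
  4  $ C int         int int if int if int $      match int
  5  $ C             int if int if int $          expand C -> int if int N
  6  $ N int if int  int if int if int $          match int
  7  $ N int if      if int if int $              match if
  8  $ N int         int if int $                 match int
Stack after step 8: $ N (top = N).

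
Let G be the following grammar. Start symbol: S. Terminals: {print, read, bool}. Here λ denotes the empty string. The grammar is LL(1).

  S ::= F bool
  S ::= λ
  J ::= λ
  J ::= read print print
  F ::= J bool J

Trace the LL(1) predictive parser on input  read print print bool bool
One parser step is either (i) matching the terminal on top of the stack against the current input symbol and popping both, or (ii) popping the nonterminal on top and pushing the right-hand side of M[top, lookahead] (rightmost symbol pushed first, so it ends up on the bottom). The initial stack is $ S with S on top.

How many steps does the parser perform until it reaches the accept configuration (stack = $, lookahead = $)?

     Stack                           Input                         Action
  1  $ S                             read print print bool bool $  expand S ::= F bool
  2  $ bool F                        read print print bool bool $  expand F ::= J bool J
  3  $ bool J bool J                 read print print bool bool $  expand J ::= read print print
  4  $ bool J bool print print read  read print print bool bool $  match read
  5  $ bool J bool print print       print print bool bool $       match print
  6  $ bool J bool print             print bool bool $             match print
  7  $ bool J bool                   bool bool $                   match bool
  8  $ bool J                        bool $                        expand J ::= λ
  9  $ bool                          bool $                        match bool
Accept reached after 9 steps.

9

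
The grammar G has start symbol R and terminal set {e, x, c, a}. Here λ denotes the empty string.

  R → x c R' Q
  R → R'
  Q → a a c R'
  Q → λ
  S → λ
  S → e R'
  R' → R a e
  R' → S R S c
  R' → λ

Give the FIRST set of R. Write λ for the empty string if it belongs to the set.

{λ, a, c, e, x}

FIRST(Q) = {λ, a}
FIRST(S) = {λ, e}
FIRST(R) = {λ, a, c, e, x}  (via R')
FIRST(R') = {λ, a, c, e, x}  (via R a e, S R S c)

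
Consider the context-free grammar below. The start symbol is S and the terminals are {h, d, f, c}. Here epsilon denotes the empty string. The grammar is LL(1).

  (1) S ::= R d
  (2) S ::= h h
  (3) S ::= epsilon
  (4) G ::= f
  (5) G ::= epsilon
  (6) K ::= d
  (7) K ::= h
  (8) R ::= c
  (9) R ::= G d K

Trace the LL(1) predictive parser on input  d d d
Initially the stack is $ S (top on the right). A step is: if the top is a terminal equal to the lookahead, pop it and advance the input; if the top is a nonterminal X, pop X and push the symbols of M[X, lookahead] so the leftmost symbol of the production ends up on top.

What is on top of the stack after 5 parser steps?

d

     Stack      Input    Action
  1  $ S        d d d $  expand S ::= R d
  2  $ d R      d d d $  expand R ::= G d K
  3  $ d K d G  d d d $  expand G ::= epsilon
  4  $ d K d    d d d $  match d
  5  $ d K      d d $    expand K ::= d
Stack after step 5: $ d d (top = d).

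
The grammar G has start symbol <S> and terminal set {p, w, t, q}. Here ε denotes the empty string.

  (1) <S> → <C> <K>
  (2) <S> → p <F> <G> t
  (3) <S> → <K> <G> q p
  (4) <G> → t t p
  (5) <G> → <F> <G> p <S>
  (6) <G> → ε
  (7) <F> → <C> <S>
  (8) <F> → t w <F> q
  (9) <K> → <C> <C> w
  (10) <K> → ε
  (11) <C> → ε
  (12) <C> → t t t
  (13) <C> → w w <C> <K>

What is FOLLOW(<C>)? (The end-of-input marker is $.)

FIRST(<C>) = {ε, t, w}
FIRST(<K>) = {ε, t, w}  (via <C> <C> w)
FIRST(<S>) = {ε, p, q, t, w}  (via <C> <K>, <K> <G> q p)
FIRST(<F>) = {ε, p, q, t, w}  (via <C> <S>)
FIRST(<G>) = {ε, p, q, t, w}  (via <F> <G> p <S>)
FOLLOW(<S>) includes $ since <S> is the start symbol.
FOLLOW(<G>): in <S>→p <F> <G> t, <G> is followed by t with FIRST {t}; in <S>→<K> <G> q p, <G> is followed by q p with FIRST {q}; in <G>→<F> <G> p <S>, <G> is followed by p <S> with FIRST {p}. Thus FOLLOW(<G>) = {p, q, t}.
FOLLOW(<F>): in <S>→p <F> <G> t, <F> is followed by <G> t with FIRST {p, q, t, w}; in <G>→<F> <G> p <S>, <F> is followed by <G> p <S> with FIRST {p, q, t, w}; in <F>→t w <F> q, <F> is followed by q with FIRST {q}. Thus FOLLOW(<F>) = {p, q, t, w}.
FOLLOW(<S>): in <G>→<F> <G> p <S>, the suffix after <S> is empty, so FOLLOW(<S>) ⊇ FOLLOW(<G>) = {p, q, t}; in <F>→<C> <S>, the suffix after <S> is empty, so FOLLOW(<S>) ⊇ FOLLOW(<F>) = {p, q, t, w}. Thus FOLLOW(<S>) = {$, p, q, t, w}.
FOLLOW(<C>): in <S>→<C> <K>, <C> is followed by <K> with FIRST {ε, t, w}; in <S>→<C> <K>, the suffix after <C> is nullable, so FOLLOW(<C>) ⊇ FOLLOW(<S>) = {$, p, q, t, w}; in <F>→<C> <S>, <C> is followed by <S> with FIRST {ε, p, q, t, w}; in <F>→<C> <S>, the suffix after <C> is nullable, so FOLLOW(<C>) ⊇ FOLLOW(<F>) = {p, q, t, w}; in <K>→<C> <C> w (occurrence 1), <C> is followed by <C> w with FIRST {t, w}; in <K>→<C> <C> w (occurrence 2), <C> is followed by w with FIRST {w}; in <C>→w w <C> <K>, <C> is followed by <K> with FIRST {ε, t, w}; in <C>→w w <C> <K>, the suffix after <C> is nullable (adds nothing new). Thus FOLLOW(<C>) = {$, p, q, t, w}.
FOLLOW(<K>): in <S>→<C> <K>, the suffix after <K> is empty, so FOLLOW(<K>) ⊇ FOLLOW(<S>) = {$, p, q, t, w}; in <S>→<K> <G> q p, <K> is followed by <G> q p with FIRST {p, q, t, w}; in <C>→w w <C> <K>, the suffix after <K> is empty, so FOLLOW(<K>) ⊇ FOLLOW(<C>) = {$, p, q, t, w}. Thus FOLLOW(<K>) = {$, p, q, t, w}.

{$, p, q, t, w}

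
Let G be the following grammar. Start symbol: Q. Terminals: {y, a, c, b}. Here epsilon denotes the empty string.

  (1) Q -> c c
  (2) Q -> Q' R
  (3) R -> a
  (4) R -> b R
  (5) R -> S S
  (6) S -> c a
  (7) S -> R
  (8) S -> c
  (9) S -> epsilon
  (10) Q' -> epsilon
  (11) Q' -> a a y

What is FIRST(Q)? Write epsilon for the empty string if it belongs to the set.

{epsilon, a, b, c}

FIRST(Q'): from Q'->epsilon we get {epsilon}; from Q'->a a y we get {a}. So FIRST(Q') = {epsilon, a}.
FIRST(Q): from Q->c c we get {c}; from Q->Q' R we get {epsilon, a, b, c}. So FIRST(Q) = {epsilon, a, b, c}.
FIRST(R): from R->a we get {a}; from R->b R we get {b}; from R->S S we get {epsilon, a, b, c}. So FIRST(R) = {epsilon, a, b, c}.
FIRST(S): from S->c a we get {c}; from S->R we get {epsilon, a, b, c}; from S->c we get {c}; from S->epsilon we get {epsilon}. So FIRST(S) = {epsilon, a, b, c}.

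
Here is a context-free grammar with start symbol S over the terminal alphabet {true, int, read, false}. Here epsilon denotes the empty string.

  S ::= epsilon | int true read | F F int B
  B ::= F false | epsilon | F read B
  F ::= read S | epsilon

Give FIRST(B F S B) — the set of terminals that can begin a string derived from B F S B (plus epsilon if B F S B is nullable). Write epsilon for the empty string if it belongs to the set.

FIRST(F): from F::=read S we get {read}; from F::=epsilon we get {epsilon}. So FIRST(F) = {epsilon, read}.
FIRST(S): from S::=epsilon we get {epsilon}; from S::=int true read we get {int}; from S::=F F int B we get {int, read}. So FIRST(S) = {epsilon, int, read}.
FIRST(B): from B::=F false we get {false, read}; from B::=epsilon we get {epsilon}; from B::=F read B we get {read}. So FIRST(B) = {epsilon, false, read}.
FIRST(B F S B): take FIRST of each symbol in turn, carrying on past any symbol whose FIRST contains epsilon; result {epsilon, false, int, read}.

{epsilon, false, int, read}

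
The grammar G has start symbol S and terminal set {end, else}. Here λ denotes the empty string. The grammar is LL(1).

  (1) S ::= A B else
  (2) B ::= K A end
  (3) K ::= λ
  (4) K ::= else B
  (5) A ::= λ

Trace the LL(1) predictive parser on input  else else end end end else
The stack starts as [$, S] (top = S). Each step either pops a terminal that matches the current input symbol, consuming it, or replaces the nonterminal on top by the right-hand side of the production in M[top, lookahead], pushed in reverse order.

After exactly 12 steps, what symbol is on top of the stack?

A

step 1: stack=$ S  input=else else end end end else $  — expand S ::= A B else
step 2: stack=$ else B A  input=else else end end end else $  — expand A ::= λ
step 3: stack=$ else B  input=else else end end end else $  — expand B ::= K A end
step 4: stack=$ else end A K  input=else else end end end else $  — expand K ::= else B
step 5: stack=$ else end A B else  input=else else end end end else $  — match else
step 6: stack=$ else end A B  input=else end end end else $  — expand B ::= K A end
step 7: stack=$ else end A end A K  input=else end end end else $  — expand K ::= else B
step 8: stack=$ else end A end A B else  input=else end end end else $  — match else
step 9: stack=$ else end A end A B  input=end end end else $  — expand B ::= K A end
step 10: stack=$ else end A end A end A K  input=end end end else $  — expand K ::= λ
step 11: stack=$ else end A end A end A  input=end end end else $  — expand A ::= λ
step 12: stack=$ else end A end A end  input=end end end else $  — match end
Stack after step 12: $ else end A end A (top = A).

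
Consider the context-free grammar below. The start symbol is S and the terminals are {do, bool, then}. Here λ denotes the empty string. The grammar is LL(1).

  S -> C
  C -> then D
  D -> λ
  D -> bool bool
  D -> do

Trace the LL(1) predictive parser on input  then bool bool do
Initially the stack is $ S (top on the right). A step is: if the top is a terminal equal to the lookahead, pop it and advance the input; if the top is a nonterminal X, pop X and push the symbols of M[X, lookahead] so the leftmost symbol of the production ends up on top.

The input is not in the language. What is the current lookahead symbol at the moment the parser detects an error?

step 1: stack=$ S  input=then bool bool do $  — expand S -> C
step 2: stack=$ C  input=then bool bool do $  — expand C -> then D
step 3: stack=$ D then  input=then bool bool do $  — match then
step 4: stack=$ D  input=bool bool do $  — expand D -> bool bool
step 5: stack=$ bool bool  input=bool bool do $  — match bool
step 6: stack=$ bool  input=bool do $  — match bool
step 7: stack=$  input=do $  — error: stack empty but input remains

do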